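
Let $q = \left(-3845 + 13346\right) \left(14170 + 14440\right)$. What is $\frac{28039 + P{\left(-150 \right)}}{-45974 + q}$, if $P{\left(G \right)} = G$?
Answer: $\frac{27889}{271777636} \approx 0.00010262$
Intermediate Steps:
$q = 271823610$ ($q = 9501 \cdot 28610 = 271823610$)
$\frac{28039 + P{\left(-150 \right)}}{-45974 + q} = \frac{28039 - 150}{-45974 + 271823610} = \frac{27889}{271777636}$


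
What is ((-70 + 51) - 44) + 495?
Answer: 432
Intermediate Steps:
((-70 + 51) - 44) + 495 = (-19 - 44) + 495 = -63 + 495 = 432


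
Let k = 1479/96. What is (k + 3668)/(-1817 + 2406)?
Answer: 117869/18848 ≈ 6.2537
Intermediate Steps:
k = 493/32 (k = 1479*(1/96) = 493/32 ≈ 15.406)
(k + 3668)/(-1817 + 2406) = (493/32 + 3668)/(-1817 + 2406) = (117869/32)/589 = (117869/32)*(1/589) = 117869/18848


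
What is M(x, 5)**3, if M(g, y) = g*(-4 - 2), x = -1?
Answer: 216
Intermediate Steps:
M(g, y) = -6*g (M(g, y) = g*(-6) = -6*g)
M(x, 5)**3 = (-6*(-1))**3 = 6**3 = 216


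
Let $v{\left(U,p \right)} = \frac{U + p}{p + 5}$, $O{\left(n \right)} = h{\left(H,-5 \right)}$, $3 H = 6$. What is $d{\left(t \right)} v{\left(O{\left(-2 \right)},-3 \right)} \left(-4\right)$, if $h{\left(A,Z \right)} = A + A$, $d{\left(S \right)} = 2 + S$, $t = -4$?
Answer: $4$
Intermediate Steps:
$H = 2$ ($H = \frac{1}{3} \cdot 6 = 2$)
$h{\left(A,Z \right)} = 2 A$
$O{\left(n \right)} = 4$ ($O{\left(n \right)} = 2 \cdot 2 = 4$)
$v{\left(U,p \right)} = \frac{U + p}{5 + p}$
$d{\left(t \right)} v{\left(O{\left(-2 \right)},-3 \right)} \left(-4\right) = \left(2 - 4\right) \frac{4 - 3}{5 - 3} \left(-4\right) = - 2 \cdot \frac{1}{2} \cdot 1 \left(-4\right) = \left(-2\right) \frac{1}{2} \left(-4\right) = \left(-1\right) \left(-4\right) = 4$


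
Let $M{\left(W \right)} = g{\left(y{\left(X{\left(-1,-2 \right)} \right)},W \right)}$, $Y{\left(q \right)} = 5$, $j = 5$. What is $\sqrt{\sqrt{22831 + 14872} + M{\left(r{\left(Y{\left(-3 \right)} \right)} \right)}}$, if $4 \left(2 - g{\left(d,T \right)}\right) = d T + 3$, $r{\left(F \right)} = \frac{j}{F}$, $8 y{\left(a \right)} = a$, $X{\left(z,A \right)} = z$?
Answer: $\frac{\sqrt{82 + 64 \sqrt{37703}}}{8} \approx 13.98$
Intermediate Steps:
$y{\left(a \right)} = \frac{a}{8}$
$r{\left(F \right)} = \frac{5}{F}$
$g{\left(d,T \right)} = \frac{5}{4} - \frac{T d}{4}$ ($g{\left(d,T \right)} = 2 - \frac{d T + 3}{4} = 2 - \frac{T d + 3}{4} = 2 - \frac{3 + T d}{4} = 2 - \left(\frac{3}{4} + \frac{T d}{4}\right) = \frac{5}{4} - \frac{T d}{4}$)
$M{\left(W \right)} = \frac{5}{4} + \frac{W}{32}$ ($M{\left(W \right)} = \frac{5}{4} - \frac{W \frac{1}{8} \left(-1\right)}{4} = \frac{5}{4} - \frac{1}{4} W \left(- \frac{1}{8}\right) = \frac{5}{4} + \frac{W}{32}$)
$\sqrt{\sqrt{22831 + 14872} + M{\left(r{\left(Y{\left(-3 \right)} \right)} \right)}} = \sqrt{\sqrt{22831 + 14872} + \left(\frac{5}{4} + \frac{5 \cdot \frac{1}{5}}{32}\right)} = \sqrt{\sqrt{37703} + \left(\frac{5}{4} + \frac{5 \cdot \frac{1}{5}}{32}\right)} = \sqrt{\sqrt{37703} + \left(\frac{5}{4} + \frac{1}{32} \cdot 1\right)} = \sqrt{\sqrt{37703} + \left(\frac{5}{4} + \frac{1}{32}\right)} = \sqrt{\sqrt{37703} + \frac{41}{32}} = \sqrt{\frac{41}{32} + \sqrt{37703}}$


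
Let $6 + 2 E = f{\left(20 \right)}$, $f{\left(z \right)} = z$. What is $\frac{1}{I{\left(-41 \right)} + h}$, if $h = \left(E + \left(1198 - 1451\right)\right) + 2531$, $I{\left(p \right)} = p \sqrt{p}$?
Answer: $\frac{2285}{5290146} + \frac{41 i \sqrt{41}}{5290146} \approx 0.00043194 + 4.9626 \cdot 10^{-5} i$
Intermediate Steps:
$I{\left(p \right)} = p^{\frac{3}{2}}$
$E = 7$ ($E = -3 + \frac{1}{2} \cdot 20 = -3 + 10 = 7$)
$h = 2285$ ($h = \left(7 + \left(1198 - 1451\right)\right) + 2531 = \left(7 - 253\right) + 2531 = -246 + 2531 = 2285$)
$\frac{1}{I{\left(-41 \right)} + h} = \frac{1}{\left(-41\right)^{\frac{3}{2}} + 2285} = \frac{1}{- 41 i \sqrt{41} + 2285} = \frac{1}{2285 - 41 i \sqrt{41}}$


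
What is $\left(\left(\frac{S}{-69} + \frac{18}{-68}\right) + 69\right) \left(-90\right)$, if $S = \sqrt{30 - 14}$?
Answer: $- \frac{2416755}{391} \approx -6181.0$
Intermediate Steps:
$S = 4$ ($S = \sqrt{16} = 4$)
$\left(\left(\frac{S}{-69} + \frac{18}{-68}\right) + 69\right) \left(-90\right) = \left(\left(\frac{4}{-69} + \frac{18}{-68}\right) + 69\right) \left(-90\right) = \left(\left(4 \left(- \frac{1}{69}\right) + 18 \left(- \frac{1}{68}\right)\right) + 69\right) \left(-90\right) = \left(\left(- \frac{4}{69} - \frac{9}{34}\right) + 69\right) \left(-90\right) = \left(- \frac{757}{2346} + 69\right) \left(-90\right) = \frac{161117}{2346} \left(-90\right) = - \frac{2416755}{391}$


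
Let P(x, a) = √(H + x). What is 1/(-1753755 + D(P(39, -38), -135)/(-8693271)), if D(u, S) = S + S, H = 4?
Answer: -321973/564661758605 ≈ -5.7020e-7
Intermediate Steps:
P(x, a) = √(4 + x)
D(u, S) = 2*S
1/(-1753755 + D(P(39, -38), -135)/(-8693271)) = 1/(-1753755 + (2*(-135))/(-8693271)) = 1/(-1753755 - 270*(-1/8693271)) = 1/(-1753755 + 10/321973) = 1/(-564661758605/321973) = -321973/564661758605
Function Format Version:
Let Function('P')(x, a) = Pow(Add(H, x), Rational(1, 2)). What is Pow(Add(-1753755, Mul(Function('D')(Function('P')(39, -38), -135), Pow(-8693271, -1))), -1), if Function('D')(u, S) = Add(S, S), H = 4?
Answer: Rational(-321973, 564661758605) ≈ -5.7020e-7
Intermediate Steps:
Function('P')(x, a) = Pow(Add(4, x), Rational(1, 2))
Function('D')(u, S) = Mul(2, S)
Pow(Add(-1753755, Mul(Function('D')(Function('P')(39, -38), -135), Pow(-8693271, -1))), -1) = Pow(Add(-1753755, Mul(Mul(2, -135), Pow(-8693271, -1))), -1) = Pow(Add(-1753755, Mul(-270, Rational(-1, 8693271))), -1) = Pow(Add(-1753755, Rational(10, 321973)), -1) = Pow(Rational(-564661758605, 321973), -1) = Rational(-321973, 564661758605)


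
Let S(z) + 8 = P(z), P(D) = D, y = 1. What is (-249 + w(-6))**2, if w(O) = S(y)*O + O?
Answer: 45369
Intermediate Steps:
S(z) = -8 + z
w(O) = -6*O (w(O) = (-8 + 1)*O + O = -7*O + O = -6*O)
(-249 + w(-6))**2 = (-249 - 6*(-6))**2 = (-249 + 36)**2 = (-213)**2 = 45369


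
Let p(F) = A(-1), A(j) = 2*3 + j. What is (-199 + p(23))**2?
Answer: 37636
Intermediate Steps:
A(j) = 6 + j
p(F) = 5 (p(F) = 6 - 1 = 5)
(-199 + p(23))**2 = (-199 + 5)**2 = (-194)**2 = 37636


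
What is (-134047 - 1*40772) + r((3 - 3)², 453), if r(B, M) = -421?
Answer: -175240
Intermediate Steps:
(-134047 - 1*40772) + r((3 - 3)², 453) = (-134047 - 1*40772) - 421 = (-134047 - 40772) - 421 = -174819 - 421 = -175240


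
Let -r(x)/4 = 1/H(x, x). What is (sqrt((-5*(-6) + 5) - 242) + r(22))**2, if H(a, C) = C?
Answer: (2 - 33*I*sqrt(23))**2/121 ≈ -206.97 - 5.2318*I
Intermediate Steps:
r(x) = -4/x
(sqrt((-5*(-6) + 5) - 242) + r(22))**2 = (sqrt((-5*(-6) + 5) - 242) - 4/22)**2 = (sqrt((30 + 5) - 242) - 4*1/22)**2 = (sqrt(35 - 242) - 2/11)**2 = (sqrt(-207) - 2/11)**2 = (3*I*sqrt(23) - 2/11)**2 = (-2/11 + 3*I*sqrt(23))**2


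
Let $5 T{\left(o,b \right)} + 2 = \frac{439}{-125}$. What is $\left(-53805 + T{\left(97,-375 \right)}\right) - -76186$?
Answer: $\frac{13987436}{625} \approx 22380.0$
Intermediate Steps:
$T{\left(o,b \right)} = - \frac{689}{625}$ ($T{\left(o,b \right)} = - \frac{2}{5} + \frac{439 \frac{1}{-125}}{5} = - \frac{2}{5} + \frac{439 \left(- \frac{1}{125}\right)}{5} = - \frac{2}{5} + \frac{1}{5} \left(- \frac{439}{125}\right) = - \frac{2}{5} - \frac{439}{625} = - \frac{689}{625}$)
$\left(-53805 + T{\left(97,-375 \right)}\right) - -76186 = \left(-53805 - \frac{689}{625}\right) - -76186 = - \frac{33628814}{625} + 76186 = \frac{13987436}{625}$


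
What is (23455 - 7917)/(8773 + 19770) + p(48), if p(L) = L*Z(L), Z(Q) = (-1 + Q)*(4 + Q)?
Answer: 196967762/1679 ≈ 1.1731e+5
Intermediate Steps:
p(L) = L*(-4 + L² + 3*L)
(23455 - 7917)/(8773 + 19770) + p(48) = (23455 - 7917)/(8773 + 19770) + 48*(-4 + 48² + 3*48) = 15538/28543 + 48*(-4 + 2304 + 144) = 15538*(1/28543) + 48*2444 = 914/1679 + 117312 = 196967762/1679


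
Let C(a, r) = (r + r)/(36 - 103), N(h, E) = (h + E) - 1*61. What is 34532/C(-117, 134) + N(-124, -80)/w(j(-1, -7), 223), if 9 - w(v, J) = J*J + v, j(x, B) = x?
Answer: -429223862/49719 ≈ -8633.0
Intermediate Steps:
w(v, J) = 9 - v - J**2 (w(v, J) = 9 - (J*J + v) = 9 - (J**2 + v) = 9 - (v + J**2) = 9 + (-v - J**2) = 9 - v - J**2)
N(h, E) = -61 + E + h (N(h, E) = (E + h) - 61 = -61 + E + h)
C(a, r) = -2*r/67 (C(a, r) = (2*r)/(-67) = (2*r)*(-1/67) = -2*r/67)
34532/C(-117, 134) + N(-124, -80)/w(j(-1, -7), 223) = 34532/((-2/67*134)) + (-61 - 80 - 124)/(9 - 1*(-1) - 1*223**2) = 34532/(-4) - 265/(9 + 1 - 1*49729) = 34532*(-1/4) - 265/(9 + 1 - 49729) = -8633 - 265/(-49719) = -8633 - 265*(-1/49719) = -8633 + 265/49719 = -429223862/49719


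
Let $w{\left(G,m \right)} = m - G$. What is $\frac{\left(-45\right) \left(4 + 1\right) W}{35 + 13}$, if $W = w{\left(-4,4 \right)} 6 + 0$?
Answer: $-225$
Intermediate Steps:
$W = 48$ ($W = \left(4 - -4\right) 6 + 0 = \left(4 + 4\right) 6 + 0 = 8 \cdot 6 + 0 = 48 + 0 = 48$)
$\frac{\left(-45\right) \left(4 + 1\right) W}{35 + 13} = \frac{\left(-45\right) \left(4 + 1\right) 48}{35 + 13} = \frac{\left(-45\right) 5 \cdot 48}{48} = \left(-45\right) 240 \cdot \frac{1}{48} = \left(-10800\right) \frac{1}{48} = -225$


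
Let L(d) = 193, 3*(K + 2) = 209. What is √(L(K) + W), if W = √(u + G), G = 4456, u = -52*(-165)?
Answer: √(193 + 2*√3259) ≈ 17.526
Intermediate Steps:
K = 203/3 (K = -2 + (⅓)*209 = -2 + 209/3 = 203/3 ≈ 67.667)
u = 8580
W = 2*√3259 (W = √(8580 + 4456) = √13036 = 2*√3259 ≈ 114.18)
√(L(K) + W) = √(193 + 2*√3259)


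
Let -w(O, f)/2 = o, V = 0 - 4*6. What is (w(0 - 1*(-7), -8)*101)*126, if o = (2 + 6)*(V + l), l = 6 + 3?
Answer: 3054240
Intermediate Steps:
V = -24 (V = 0 - 24 = -24)
l = 9
o = -120 (o = (2 + 6)*(-24 + 9) = 8*(-15) = -120)
w(O, f) = 240 (w(O, f) = -2*(-120) = 240)
(w(0 - 1*(-7), -8)*101)*126 = (240*101)*126 = 24240*126 = 3054240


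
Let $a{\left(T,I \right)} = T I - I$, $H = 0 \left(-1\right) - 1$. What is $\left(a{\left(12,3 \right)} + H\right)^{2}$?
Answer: $1024$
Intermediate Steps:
$H = -1$ ($H = 0 - 1 = -1$)
$a{\left(T,I \right)} = - I + I T$ ($a{\left(T,I \right)} = I T - I = - I + I T$)
$\left(a{\left(12,3 \right)} + H\right)^{2} = \left(3 \left(-1 + 12\right) - 1\right)^{2} = \left(3 \cdot 11 - 1\right)^{2} = \left(33 - 1\right)^{2} = 32^{2} = 1024$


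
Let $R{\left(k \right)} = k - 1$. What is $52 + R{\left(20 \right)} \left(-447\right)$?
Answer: $-8441$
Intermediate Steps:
$R{\left(k \right)} = -1 + k$
$52 + R{\left(20 \right)} \left(-447\right) = 52 + \left(-1 + 20\right) \left(-447\right) = 52 + 19 \left(-447\right) = 52 - 8493 = -8441$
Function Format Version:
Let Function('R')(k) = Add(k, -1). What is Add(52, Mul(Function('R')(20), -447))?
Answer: -8441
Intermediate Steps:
Function('R')(k) = Add(-1, k)
Add(52, Mul(Function('R')(20), -447)) = Add(52, Mul(Add(-1, 20), -447)) = Add(52, Mul(19, -447)) = Add(52, -8493) = -8441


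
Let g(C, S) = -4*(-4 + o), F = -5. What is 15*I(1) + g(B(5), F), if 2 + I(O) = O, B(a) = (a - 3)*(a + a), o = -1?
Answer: 5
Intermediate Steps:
B(a) = 2*a*(-3 + a) (B(a) = (-3 + a)*(2*a) = 2*a*(-3 + a))
I(O) = -2 + O
g(C, S) = 20 (g(C, S) = -4*(-4 - 1) = -4*(-5) = 20)
15*I(1) + g(B(5), F) = 15*(-2 + 1) + 20 = 15*(-1) + 20 = -15 + 20 = 5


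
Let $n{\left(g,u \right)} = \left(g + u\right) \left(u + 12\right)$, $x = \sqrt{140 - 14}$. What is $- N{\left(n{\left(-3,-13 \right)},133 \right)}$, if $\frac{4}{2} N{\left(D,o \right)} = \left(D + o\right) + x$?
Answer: $- \frac{149}{2} - \frac{3 \sqrt{14}}{2} \approx -80.113$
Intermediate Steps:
$x = 3 \sqrt{14}$ ($x = \sqrt{126} = 3 \sqrt{14} \approx 11.225$)
$n{\left(g,u \right)} = \left(12 + u\right) \left(g + u\right)$ ($n{\left(g,u \right)} = \left(g + u\right) \left(12 + u\right) = \left(12 + u\right) \left(g + u\right)$)
$N{\left(D,o \right)} = \frac{D}{2} + \frac{o}{2} + \frac{3 \sqrt{14}}{2}$ ($N{\left(D,o \right)} = \frac{\left(D + o\right) + 3 \sqrt{14}}{2} = \frac{D + o + 3 \sqrt{14}}{2} = \frac{D}{2} + \frac{o}{2} + \frac{3 \sqrt{14}}{2}$)
$- N{\left(n{\left(-3,-13 \right)},133 \right)} = - (\frac{\left(-13\right)^{2} + 12 \left(-3\right) + 12 \left(-13\right) - -39}{2} + \frac{1}{2} \cdot 133 + \frac{3 \sqrt{14}}{2}) = - (\frac{169 - 36 - 156 + 39}{2} + \frac{133}{2} + \frac{3 \sqrt{14}}{2}) = - (\frac{1}{2} \cdot 16 + \frac{133}{2} + \frac{3 \sqrt{14}}{2}) = - (8 + \frac{133}{2} + \frac{3 \sqrt{14}}{2}) = - (\frac{149}{2} + \frac{3 \sqrt{14}}{2}) = - \frac{149}{2} - \frac{3 \sqrt{14}}{2}$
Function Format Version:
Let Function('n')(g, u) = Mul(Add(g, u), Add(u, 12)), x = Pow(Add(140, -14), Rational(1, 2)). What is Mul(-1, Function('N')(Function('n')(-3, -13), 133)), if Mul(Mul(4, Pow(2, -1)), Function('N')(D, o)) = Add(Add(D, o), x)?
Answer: Add(Rational(-149, 2), Mul(Rational(-3, 2), Pow(14, Rational(1, 2)))) ≈ -80.113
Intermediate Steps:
x = Mul(3, Pow(14, Rational(1, 2))) (x = Pow(126, Rational(1, 2)) = Mul(3, Pow(14, Rational(1, 2))) ≈ 11.225)
Function('n')(g, u) = Mul(Add(12, u), Add(g, u)) (Function('n')(g, u) = Mul(Add(g, u), Add(12, u)) = Mul(Add(12, u), Add(g, u)))
Function('N')(D, o) = Add(Mul(Rational(1, 2), D), Mul(Rational(1, 2), o), Mul(Rational(3, 2), Pow(14, Rational(1, 2)))) (Function('N')(D, o) = Mul(Rational(1, 2), Add(Add(D, o), Mul(3, Pow(14, Rational(1, 2))))) = Mul(Rational(1, 2), Add(D, o, Mul(3, Pow(14, Rational(1, 2))))) = Add(Mul(Rational(1, 2), D), Mul(Rational(1, 2), o), Mul(Rational(3, 2), Pow(14, Rational(1, 2)))))
Mul(-1, Function('N')(Function('n')(-3, -13), 133)) = Mul(-1, Add(Mul(Rational(1, 2), Add(Pow(-13, 2), Mul(12, -3), Mul(12, -13), Mul(-3, -13))), Mul(Rational(1, 2), 133), Mul(Rational(3, 2), Pow(14, Rational(1, 2))))) = Mul(-1, Add(Mul(Rational(1, 2), Add(169, -36, -156, 39)), Rational(133, 2), Mul(Rational(3, 2), Pow(14, Rational(1, 2))))) = Mul(-1, Add(Mul(Rational(1, 2), 16), Rational(133, 2), Mul(Rational(3, 2), Pow(14, Rational(1, 2))))) = Mul(-1, Add(8, Rational(133, 2), Mul(Rational(3, 2), Pow(14, Rational(1, 2))))) = Mul(-1, Add(Rational(149, 2), Mul(Rational(3, 2), Pow(14, Rational(1, 2))))) = Add(Rational(-149, 2), Mul(Rational(-3, 2), Pow(14, Rational(1, 2))))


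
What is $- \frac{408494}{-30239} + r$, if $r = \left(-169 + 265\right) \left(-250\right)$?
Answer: $- \frac{725327506}{30239} \approx -23987.0$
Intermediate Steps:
$r = -24000$ ($r = 96 \left(-250\right) = -24000$)
$- \frac{408494}{-30239} + r = - \frac{408494}{-30239} - 24000 = \left(-408494\right) \left(- \frac{1}{30239}\right) - 24000 = \frac{408494}{30239} - 24000 = - \frac{725327506}{30239}$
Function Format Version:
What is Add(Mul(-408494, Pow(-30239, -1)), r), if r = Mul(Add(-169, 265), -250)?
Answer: Rational(-725327506, 30239) ≈ -23987.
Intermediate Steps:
r = -24000 (r = Mul(96, -250) = -24000)
Add(Mul(-408494, Pow(-30239, -1)), r) = Add(Mul(-408494, Pow(-30239, -1)), -24000) = Add(Mul(-408494, Rational(-1, 30239)), -24000) = Add(Rational(408494, 30239), -24000) = Rational(-725327506, 30239)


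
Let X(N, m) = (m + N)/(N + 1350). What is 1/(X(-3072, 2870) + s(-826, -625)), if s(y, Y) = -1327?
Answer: -861/1142446 ≈ -0.00075365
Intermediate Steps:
X(N, m) = (N + m)/(1350 + N)
1/(X(-3072, 2870) + s(-826, -625)) = 1/((-3072 + 2870)/(1350 - 3072) - 1327) = 1/(-202/(-1722) - 1327) = 1/(-1/1722*(-202) - 1327) = 1/(101/861 - 1327) = 1/(-1142446/861) = -861/1142446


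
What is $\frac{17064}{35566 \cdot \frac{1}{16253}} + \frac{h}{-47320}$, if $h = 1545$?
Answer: $\frac{1312373025597}{168298312} \approx 7797.9$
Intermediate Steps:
$\frac{17064}{35566 \cdot \frac{1}{16253}} + \frac{h}{-47320} = \frac{17064}{35566 \cdot \frac{1}{16253}} + \frac{1545}{-47320} = \frac{17064}{35566 \cdot \frac{1}{16253}} + 1545 \left(- \frac{1}{47320}\right) = \frac{17064}{\frac{35566}{16253}} - \frac{309}{9464} = 17064 \cdot \frac{16253}{35566} - \frac{309}{9464} = \frac{138670596}{17783} - \frac{309}{9464} = \frac{1312373025597}{168298312}$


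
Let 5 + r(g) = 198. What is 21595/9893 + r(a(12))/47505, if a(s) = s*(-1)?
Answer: 1027779824/469966965 ≈ 2.1869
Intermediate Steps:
a(s) = -s
r(g) = 193 (r(g) = -5 + 198 = 193)
21595/9893 + r(a(12))/47505 = 21595/9893 + 193/47505 = 1027779824/469966965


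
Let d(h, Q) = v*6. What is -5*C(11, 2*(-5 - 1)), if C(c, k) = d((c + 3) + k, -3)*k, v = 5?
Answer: 1800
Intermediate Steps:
d(h, Q) = 30 (d(h, Q) = 5*6 = 30)
C(c, k) = 30*k
-5*C(11, 2*(-5 - 1)) = -150*2*(-5 - 1) = -150*2*(-6) = -150*(-12) = -5*(-360) = 1800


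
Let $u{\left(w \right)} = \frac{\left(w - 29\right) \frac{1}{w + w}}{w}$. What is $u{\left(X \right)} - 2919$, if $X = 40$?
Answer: $- \frac{9340789}{3200} \approx -2919.0$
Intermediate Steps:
$u{\left(w \right)} = \frac{-29 + w}{2 w^{2}}$ ($u{\left(w \right)} = \frac{\left(-29 + w\right) \frac{1}{2 w}}{w} = \frac{\frac{1}{2} \frac{1}{w} \left(-29 + w\right)}{w} = \frac{-29 + w}{2 w^{2}}$)
$u{\left(X \right)} - 2919 = \frac{-29 + 40}{2 \cdot 1600} - 2919 = \frac{1}{2} \cdot \frac{1}{1600} \cdot 11 - 2919 = \frac{11}{3200} - 2919 = - \frac{9340789}{3200}$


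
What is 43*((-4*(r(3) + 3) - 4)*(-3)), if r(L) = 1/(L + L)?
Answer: 2150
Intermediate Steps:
r(L) = 1/(2*L)
43*((-4*(r(3) + 3) - 4)*(-3)) = 43*((-4*((1/2)/3 + 3) - 4)*(-3)) = 43*((-4*((1/2)*(1/3) + 3) - 4)*(-3)) = 43*((-4*(1/6 + 3) - 4)*(-3)) = 43*((-4*19/6 - 4)*(-3)) = 43*((-38/3 - 4)*(-3)) = 43*(-50/3*(-3)) = 43*50 = 2150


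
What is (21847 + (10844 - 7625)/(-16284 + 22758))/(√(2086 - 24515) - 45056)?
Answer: -96556849152/199130976785 - 47146899*I*√22429/4380881489270 ≈ -0.48489 - 0.0016117*I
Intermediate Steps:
(21847 + (10844 - 7625)/(-16284 + 22758))/(√(2086 - 24515) - 45056) = (21847 + 3219/6474)/(√(-22429) - 45056) = (21847 + 3219*(1/6474))/(I*√22429 - 45056) = (21847 + 1073/2158)/(-45056 + I*√22429) = 47146899/(2158*(-45056 + I*√22429))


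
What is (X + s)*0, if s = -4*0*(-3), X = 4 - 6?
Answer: 0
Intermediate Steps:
X = -2
s = 0 (s = 0*(-3) = 0)
(X + s)*0 = (-2 + 0)*0 = -2*0 = 0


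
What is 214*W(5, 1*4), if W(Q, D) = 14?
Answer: 2996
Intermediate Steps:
214*W(5, 1*4) = 214*14 = 2996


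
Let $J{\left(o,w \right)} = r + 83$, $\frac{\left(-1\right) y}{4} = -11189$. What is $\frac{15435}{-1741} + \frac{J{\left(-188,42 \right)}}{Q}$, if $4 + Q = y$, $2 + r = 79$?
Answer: $- \frac{43154285}{4869577} \approx -8.862$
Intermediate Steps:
$r = 77$ ($r = -2 + 79 = 77$)
$y = 44756$ ($y = \left(-4\right) \left(-11189\right) = 44756$)
$J{\left(o,w \right)} = 160$ ($J{\left(o,w \right)} = 77 + 83 = 160$)
$Q = 44752$ ($Q = -4 + 44756 = 44752$)
$\frac{15435}{-1741} + \frac{J{\left(-188,42 \right)}}{Q} = \frac{15435}{-1741} + \frac{160}{44752} = 15435 \left(- \frac{1}{1741}\right) + 160 \cdot \frac{1}{44752} = - \frac{15435}{1741} + \frac{10}{2797} = - \frac{43154285}{4869577}$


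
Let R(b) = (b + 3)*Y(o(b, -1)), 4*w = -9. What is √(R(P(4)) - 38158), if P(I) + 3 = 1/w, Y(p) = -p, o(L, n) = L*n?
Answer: I*√3090674/9 ≈ 195.34*I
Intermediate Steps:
w = -9/4 (w = (¼)*(-9) = -9/4 ≈ -2.2500)
P(I) = -31/9 (P(I) = -3 + 1/(-9/4) = -3 - 4/9 = -31/9)
R(b) = b*(3 + b) (R(b) = (b + 3)*(-b*(-1)) = (3 + b)*(-(-1)*b) = (3 + b)*b = b*(3 + b))
√(R(P(4)) - 38158) = √(-31*(3 - 31/9)/9 - 38158) = √(-31/9*(-4/9) - 38158) = √(124/81 - 38158) = √(-3090674/81) = I*√3090674/9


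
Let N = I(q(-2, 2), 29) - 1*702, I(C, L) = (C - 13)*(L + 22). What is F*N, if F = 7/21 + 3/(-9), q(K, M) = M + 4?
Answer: 0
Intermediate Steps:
q(K, M) = 4 + M
F = 0 (F = 7*(1/21) + 3*(-1/9) = 1/3 - 1/3 = 0)
I(C, L) = (-13 + C)*(22 + L)
N = -1059 (N = (-286 - 13*29 + 22*(4 + 2) + (4 + 2)*29) - 1*702 = (-286 - 377 + 22*6 + 6*29) - 702 = (-286 - 377 + 132 + 174) - 702 = -357 - 702 = -1059)
F*N = 0*(-1059) = 0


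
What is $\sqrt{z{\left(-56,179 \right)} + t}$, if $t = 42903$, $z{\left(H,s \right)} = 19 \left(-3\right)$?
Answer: $\sqrt{42846} \approx 206.99$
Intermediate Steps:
$z{\left(H,s \right)} = -57$
$\sqrt{z{\left(-56,179 \right)} + t} = \sqrt{-57 + 42903} = \sqrt{42846}$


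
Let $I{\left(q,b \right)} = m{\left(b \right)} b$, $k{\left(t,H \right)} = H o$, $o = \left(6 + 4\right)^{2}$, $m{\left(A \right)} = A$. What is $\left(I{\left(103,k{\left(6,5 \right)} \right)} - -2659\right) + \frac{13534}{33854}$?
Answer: $\frac{4276765660}{16927} \approx 2.5266 \cdot 10^{5}$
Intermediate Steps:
$o = 100$ ($o = 10^{2} = 100$)
$k{\left(t,H \right)} = 100 H$ ($k{\left(t,H \right)} = H 100 = 100 H$)
$I{\left(q,b \right)} = b^{2}$ ($I{\left(q,b \right)} = b b = b^{2}$)
$\left(I{\left(103,k{\left(6,5 \right)} \right)} - -2659\right) + \frac{13534}{33854} = \left(\left(100 \cdot 5\right)^{2} - -2659\right) + \frac{13534}{33854} = \left(500^{2} + 2659\right) + 13534 \cdot \frac{1}{33854} = \left(250000 + 2659\right) + \frac{6767}{16927} = 252659 + \frac{6767}{16927} = \frac{4276765660}{16927}$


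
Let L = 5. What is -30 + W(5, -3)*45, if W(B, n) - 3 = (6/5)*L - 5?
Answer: 150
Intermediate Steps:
W(B, n) = 4 (W(B, n) = 3 + ((6/5)*5 - 5) = 3 + (6 - 5) = 3 + 1 = 4)
-30 + W(5, -3)*45 = -30 + 4*45 = -30 + 180 = 150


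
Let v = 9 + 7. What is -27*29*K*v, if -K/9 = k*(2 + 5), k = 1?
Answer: 789264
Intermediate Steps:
v = 16
K = -63 (K = -9*(2 + 5) = -9*7 = -63)
-27*29*K*v = -27*29*(-63)*16 = -(-49329)*16 = -27*(-29232) = 789264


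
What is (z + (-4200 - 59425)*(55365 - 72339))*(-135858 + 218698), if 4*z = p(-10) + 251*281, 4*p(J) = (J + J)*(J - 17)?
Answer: 89466240422860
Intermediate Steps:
p(J) = J*(-17 + J)/2 (p(J) = ((J + J)*(J - 17))/4 = ((2*J)*(-17 + J))/4 = (2*J*(-17 + J))/4 = J*(-17 + J)/2)
z = 35333/2 (z = ((½)*(-10)*(-17 - 10) + 251*281)/4 = ((½)*(-10)*(-27) + 70531)/4 = (135 + 70531)/4 = (¼)*70666 = 35333/2 ≈ 17667.)
(z + (-4200 - 59425)*(55365 - 72339))*(-135858 + 218698) = (35333/2 + (-4200 - 59425)*(55365 - 72339))*(-135858 + 218698) = (35333/2 - 63625*(-16974))*82840 = (35333/2 + 1079970750)*82840 = (2159976833/2)*82840 = 89466240422860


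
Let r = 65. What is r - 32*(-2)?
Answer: 129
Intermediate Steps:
r - 32*(-2) = 65 - 32*(-2) = 65 + 64 = 129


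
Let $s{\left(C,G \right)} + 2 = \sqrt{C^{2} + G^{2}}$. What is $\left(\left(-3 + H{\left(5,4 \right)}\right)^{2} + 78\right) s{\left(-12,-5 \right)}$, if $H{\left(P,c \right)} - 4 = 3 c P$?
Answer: $41789$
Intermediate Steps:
$H{\left(P,c \right)} = 4 + 3 P c$ ($H{\left(P,c \right)} = 4 + 3 c P = 4 + 3 P c$)
$s{\left(C,G \right)} = -2 + \sqrt{C^{2} + G^{2}}$
$\left(\left(-3 + H{\left(5,4 \right)}\right)^{2} + 78\right) s{\left(-12,-5 \right)} = \left(\left(-3 + \left(4 + 3 \cdot 5 \cdot 4\right)\right)^{2} + 78\right) \left(-2 + \sqrt{\left(-12\right)^{2} + \left(-5\right)^{2}}\right) = \left(\left(-3 + \left(4 + 60\right)\right)^{2} + 78\right) \left(-2 + \sqrt{144 + 25}\right) = \left(\left(-3 + 64\right)^{2} + 78\right) \left(-2 + \sqrt{169}\right) = \left(61^{2} + 78\right) \left(-2 + 13\right) = \left(3721 + 78\right) 11 = 3799 \cdot 11 = 41789$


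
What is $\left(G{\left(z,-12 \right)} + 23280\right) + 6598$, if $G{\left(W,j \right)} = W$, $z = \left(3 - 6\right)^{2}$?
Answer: $29887$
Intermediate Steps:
$z = 9$ ($z = \left(-3\right)^{2} = 9$)
$\left(G{\left(z,-12 \right)} + 23280\right) + 6598 = \left(9 + 23280\right) + 6598 = 23289 + 6598 = 29887$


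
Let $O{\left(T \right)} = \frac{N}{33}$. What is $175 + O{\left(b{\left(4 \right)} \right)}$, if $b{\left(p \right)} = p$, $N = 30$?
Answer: $\frac{1935}{11} \approx 175.91$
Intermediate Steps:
$O{\left(T \right)} = \frac{10}{11}$ ($O{\left(T \right)} = \frac{30}{33} = 30 \cdot \frac{1}{33} = \frac{10}{11}$)
$175 + O{\left(b{\left(4 \right)} \right)} = 175 + \frac{10}{11} = \frac{1935}{11}$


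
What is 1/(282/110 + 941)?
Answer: 55/51896 ≈ 0.0010598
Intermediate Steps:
1/(282/110 + 941) = 1/(282*(1/110) + 941) = 1/(141/55 + 941) = 1/(51896/55) = 55/51896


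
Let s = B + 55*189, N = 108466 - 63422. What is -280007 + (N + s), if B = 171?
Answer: -224397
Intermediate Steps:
N = 45044
s = 10566 (s = 171 + 55*189 = 171 + 10395 = 10566)
-280007 + (N + s) = -280007 + (45044 + 10566) = -280007 + 55610 = -224397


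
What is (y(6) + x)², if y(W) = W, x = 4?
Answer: 100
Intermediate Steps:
(y(6) + x)² = (6 + 4)² = 10² = 100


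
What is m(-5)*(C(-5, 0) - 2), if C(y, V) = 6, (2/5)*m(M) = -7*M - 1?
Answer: 340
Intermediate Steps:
m(M) = -5/2 - 35*M/2 (m(M) = 5*(-7*M - 1)/2 = 5*(-1 - 7*M)/2 = -5/2 - 35*M/2)
m(-5)*(C(-5, 0) - 2) = (-5/2 - 35/2*(-5))*(6 - 2) = (-5/2 + 175/2)*4 = 85*4 = 340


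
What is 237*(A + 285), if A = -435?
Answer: -35550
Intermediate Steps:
237*(A + 285) = 237*(-435 + 285) = 237*(-150) = -35550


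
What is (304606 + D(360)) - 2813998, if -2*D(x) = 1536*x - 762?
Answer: -2785491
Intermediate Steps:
D(x) = 381 - 768*x (D(x) = -(1536*x - 762)/2 = -(-762 + 1536*x)/2 = 381 - 768*x)
(304606 + D(360)) - 2813998 = (304606 + (381 - 768*360)) - 2813998 = (304606 + (381 - 276480)) - 2813998 = (304606 - 276099) - 2813998 = 28507 - 2813998 = -2785491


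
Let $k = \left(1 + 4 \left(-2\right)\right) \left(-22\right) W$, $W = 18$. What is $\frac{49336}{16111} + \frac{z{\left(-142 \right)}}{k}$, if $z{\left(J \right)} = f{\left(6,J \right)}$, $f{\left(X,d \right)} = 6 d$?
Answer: $\frac{10252735}{3721641} \approx 2.7549$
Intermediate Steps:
$z{\left(J \right)} = 6 J$
$k = 2772$ ($k = \left(1 + 4 \left(-2\right)\right) \left(-22\right) 18 = \left(1 - 8\right) \left(-22\right) 18 = \left(-7\right) \left(-22\right) 18 = 154 \cdot 18 = 2772$)
$\frac{49336}{16111} + \frac{z{\left(-142 \right)}}{k} = \frac{49336}{16111} + \frac{6 \left(-142\right)}{2772} = 49336 \cdot \frac{1}{16111} - \frac{71}{231} = \frac{49336}{16111} - \frac{71}{231} = \frac{10252735}{3721641}$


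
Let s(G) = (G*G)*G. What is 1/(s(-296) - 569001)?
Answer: -1/26503337 ≈ -3.7731e-8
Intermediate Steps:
s(G) = G**3 (s(G) = G**2*G = G**3)
1/(s(-296) - 569001) = 1/((-296)**3 - 569001) = 1/(-25934336 - 569001) = 1/(-26503337) = -1/26503337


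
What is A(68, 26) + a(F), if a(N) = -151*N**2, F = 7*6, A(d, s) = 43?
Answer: -266321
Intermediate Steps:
F = 42
A(68, 26) + a(F) = 43 - 151*42**2 = 43 - 151*1764 = 43 - 266364 = -266321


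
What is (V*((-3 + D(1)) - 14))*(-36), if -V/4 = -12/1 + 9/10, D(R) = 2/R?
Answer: 23976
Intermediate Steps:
V = 222/5 (V = -4*(-12/1 + 9/10) = -4*(-12*1 + 9*(⅒)) = -4*(-12 + 9/10) = -4*(-111/10) = 222/5 ≈ 44.400)
(V*((-3 + D(1)) - 14))*(-36) = (222*((-3 + 2/1) - 14)/5)*(-36) = (222*((-3 + 2*1) - 14)/5)*(-36) = (222*((-3 + 2) - 14)/5)*(-36) = (222*(-1 - 14)/5)*(-36) = ((222/5)*(-15))*(-36) = -666*(-36) = 23976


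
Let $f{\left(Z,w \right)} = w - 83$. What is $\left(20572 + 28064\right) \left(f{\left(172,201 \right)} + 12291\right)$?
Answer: $603524124$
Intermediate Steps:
$f{\left(Z,w \right)} = -83 + w$ ($f{\left(Z,w \right)} = w - 83 = -83 + w$)
$\left(20572 + 28064\right) \left(f{\left(172,201 \right)} + 12291\right) = \left(20572 + 28064\right) \left(\left(-83 + 201\right) + 12291\right) = 48636 \left(118 + 12291\right) = 48636 \cdot 12409 = 603524124$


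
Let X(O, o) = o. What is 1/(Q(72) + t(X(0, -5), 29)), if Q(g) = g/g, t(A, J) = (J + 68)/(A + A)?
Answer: -10/87 ≈ -0.11494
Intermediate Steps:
t(A, J) = (68 + J)/(2*A) (t(A, J) = (68 + J)/((2*A)) = (68 + J)*(1/(2*A)) = (68 + J)/(2*A))
Q(g) = 1
1/(Q(72) + t(X(0, -5), 29)) = 1/(1 + (1/2)*(68 + 29)/(-5)) = 1/(1 + (1/2)*(-1/5)*97) = 1/(1 - 97/10) = 1/(-87/10) = -10/87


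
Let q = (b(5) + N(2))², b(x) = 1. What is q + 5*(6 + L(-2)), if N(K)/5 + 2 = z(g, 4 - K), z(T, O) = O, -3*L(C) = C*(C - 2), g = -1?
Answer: 53/3 ≈ 17.667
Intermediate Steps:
L(C) = -C*(-2 + C)/3 (L(C) = -C*(C - 2)/3 = -C*(-2 + C)/3)
N(K) = 10 - 5*K (N(K) = -10 + 5*(4 - K) = -10 + (20 - 5*K) = 10 - 5*K)
q = 1 (q = (1 + (10 - 5*2))² = (1 + (10 - 10))² = (1 + 0)² = 1² = 1)
q + 5*(6 + L(-2)) = 1 + 5*(6 + (⅓)*(-2)*(2 - 1*(-2))) = 1 + 5*(6 + (⅓)*(-2)*(2 + 2)) = 1 + 5*(6 + (⅓)*(-2)*4) = 1 + 5*(6 - 8/3) = 1 + 5*(10/3) = 1 + 50/3 = 53/3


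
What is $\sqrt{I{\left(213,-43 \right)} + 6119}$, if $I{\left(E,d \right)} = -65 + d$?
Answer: $\sqrt{6011} \approx 77.531$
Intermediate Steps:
$\sqrt{I{\left(213,-43 \right)} + 6119} = \sqrt{\left(-65 - 43\right) + 6119} = \sqrt{-108 + 6119} = \sqrt{6011}$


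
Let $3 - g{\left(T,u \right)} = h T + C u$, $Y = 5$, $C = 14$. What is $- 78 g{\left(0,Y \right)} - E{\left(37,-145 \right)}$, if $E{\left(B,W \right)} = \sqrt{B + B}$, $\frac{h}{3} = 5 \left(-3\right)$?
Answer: $5226 - \sqrt{74} \approx 5217.4$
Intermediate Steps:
$h = -45$ ($h = 3 \cdot 5 \left(-3\right) = 3 \left(-15\right) = -45$)
$g{\left(T,u \right)} = 3 - 14 u + 45 T$ ($g{\left(T,u \right)} = 3 - \left(- 45 T + 14 u\right) = 3 + \left(- 14 u + 45 T\right) = 3 - 14 u + 45 T$)
$E{\left(B,W \right)} = \sqrt{2} \sqrt{B}$ ($E{\left(B,W \right)} = \sqrt{2 B} = \sqrt{2} \sqrt{B}$)
$- 78 g{\left(0,Y \right)} - E{\left(37,-145 \right)} = - 78 \left(3 - 70 + 45 \cdot 0\right) - \sqrt{2} \sqrt{37} = - 78 \left(3 - 70 + 0\right) - \sqrt{74} = \left(-78\right) \left(-67\right) - \sqrt{74} = 5226 - \sqrt{74}$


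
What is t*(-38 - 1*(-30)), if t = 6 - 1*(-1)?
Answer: -56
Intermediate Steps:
t = 7 (t = 6 + 1 = 7)
t*(-38 - 1*(-30)) = 7*(-38 - 1*(-30)) = 7*(-38 + 30) = 7*(-8) = -56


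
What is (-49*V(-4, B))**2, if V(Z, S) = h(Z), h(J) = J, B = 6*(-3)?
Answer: 38416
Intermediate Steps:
B = -18
V(Z, S) = Z
(-49*V(-4, B))**2 = (-49*(-4))**2 = 196**2 = 38416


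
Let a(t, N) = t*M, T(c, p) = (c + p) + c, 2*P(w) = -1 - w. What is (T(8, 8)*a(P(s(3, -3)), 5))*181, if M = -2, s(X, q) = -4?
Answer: -13032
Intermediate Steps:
P(w) = -½ - w/2 (P(w) = (-1 - w)/2 = -½ - w/2)
T(c, p) = p + 2*c
a(t, N) = -2*t (a(t, N) = t*(-2) = -2*t)
(T(8, 8)*a(P(s(3, -3)), 5))*181 = ((8 + 2*8)*(-2*(-½ - ½*(-4))))*181 = ((8 + 16)*(-2*(-½ + 2)))*181 = (24*(-2*3/2))*181 = (24*(-3))*181 = -72*181 = -13032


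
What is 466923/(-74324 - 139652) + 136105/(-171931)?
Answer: -109401741793/36789107656 ≈ -2.9738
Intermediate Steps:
466923/(-74324 - 139652) + 136105/(-171931) = 466923/(-213976) + 136105*(-1/171931) = 466923*(-1/213976) - 136105/171931 = -466923/213976 - 136105/171931 = -109401741793/36789107656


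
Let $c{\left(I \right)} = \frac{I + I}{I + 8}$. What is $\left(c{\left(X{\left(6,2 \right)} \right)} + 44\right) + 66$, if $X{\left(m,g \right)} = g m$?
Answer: $\frac{556}{5} \approx 111.2$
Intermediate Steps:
$c{\left(I \right)} = \frac{2 I}{8 + I}$
$\left(c{\left(X{\left(6,2 \right)} \right)} + 44\right) + 66 = \left(\frac{2 \cdot 2 \cdot 6}{8 + 2 \cdot 6} + 44\right) + 66 = \left(2 \cdot 12 \frac{1}{8 + 12} + 44\right) + 66 = \left(2 \cdot 12 \cdot \frac{1}{20} + 44\right) + 66 = \left(\frac{6}{5} + 44\right) + 66 = \frac{226}{5} + 66 = \frac{556}{5}$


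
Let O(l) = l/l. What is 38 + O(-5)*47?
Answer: 85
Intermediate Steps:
O(l) = 1
38 + O(-5)*47 = 38 + 1*47 = 38 + 47 = 85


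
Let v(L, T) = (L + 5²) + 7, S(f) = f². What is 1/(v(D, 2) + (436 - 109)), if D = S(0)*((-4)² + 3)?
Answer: 1/359 ≈ 0.0027855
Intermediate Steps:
D = 0 (D = 0²*((-4)² + 3) = 0*(16 + 3) = 0*19 = 0)
v(L, T) = 32 + L (v(L, T) = (L + 25) + 7 = (25 + L) + 7 = 32 + L)
1/(v(D, 2) + (436 - 109)) = 1/((32 + 0) + (436 - 109)) = 1/(32 + 327) = 1/359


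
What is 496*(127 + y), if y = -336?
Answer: -103664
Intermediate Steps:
496*(127 + y) = 496*(127 - 336) = 496*(-209) = -103664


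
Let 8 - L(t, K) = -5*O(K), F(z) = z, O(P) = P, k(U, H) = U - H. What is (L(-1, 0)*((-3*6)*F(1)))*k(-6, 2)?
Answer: 1152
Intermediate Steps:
L(t, K) = 8 + 5*K (L(t, K) = 8 - (-5)*K = 8 + 5*K)
(L(-1, 0)*((-3*6)*F(1)))*k(-6, 2) = ((8 + 5*0)*(-3*6*1))*(-6 - 1*2) = ((8 + 0)*(-18*1))*(-6 - 2) = (8*(-18))*(-8) = -144*(-8) = 1152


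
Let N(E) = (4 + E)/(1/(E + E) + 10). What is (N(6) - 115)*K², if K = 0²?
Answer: 0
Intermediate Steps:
K = 0
N(E) = (4 + E)/(10 + 1/(2*E)) (N(E) = (4 + E)/(1/(2*E) + 10) = (4 + E)/(10 + 1/(2*E)))
(N(6) - 115)*K² = (2*6*(4 + 6)/(1 + 20*6) - 115)*0² = (2*6*10/(1 + 120) - 115)*0 = (2*6*10/121 - 115)*0 = (2*6*(1/121)*10 - 115)*0 = (120/121 - 115)*0 = -13795/121*0 = 0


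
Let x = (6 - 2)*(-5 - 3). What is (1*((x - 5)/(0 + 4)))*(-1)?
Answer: 37/4 ≈ 9.2500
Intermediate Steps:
x = -32 (x = 4*(-8) = -32)
(1*((x - 5)/(0 + 4)))*(-1) = (1*((-32 - 5)/(0 + 4)))*(-1) = (1*(-37/4))*(-1) = -37/4*(-1) = 37/4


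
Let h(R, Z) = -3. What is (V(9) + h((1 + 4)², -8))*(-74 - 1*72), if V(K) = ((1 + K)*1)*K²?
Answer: -117822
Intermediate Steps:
V(K) = K²*(1 + K) (V(K) = (1 + K)*K² = K²*(1 + K))
(V(9) + h((1 + 4)², -8))*(-74 - 1*72) = (9²*(1 + 9) - 3)*(-74 - 1*72) = (81*10 - 3)*(-74 - 72) = (810 - 3)*(-146) = 807*(-146) = -117822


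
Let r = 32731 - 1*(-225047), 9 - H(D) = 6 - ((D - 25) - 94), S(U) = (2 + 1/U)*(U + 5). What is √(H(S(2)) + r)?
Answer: √1030718/2 ≈ 507.62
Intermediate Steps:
S(U) = (2 + 1/U)*(5 + U)
H(D) = -116 + D (H(D) = 9 - (6 - ((D - 25) - 94)) = 9 - (6 - ((-25 + D) - 94)) = 9 - (6 - (-119 + D)) = 9 - (6 + (119 - D)) = 9 - (125 - D) = 9 + (-125 + D) = -116 + D)
r = 257778 (r = 32731 + 225047 = 257778)
√(H(S(2)) + r) = √((-116 + (11 + 2*2 + 5/2)) + 257778) = √((-116 + (11 + 4 + 5*(½))) + 257778) = √((-116 + (11 + 4 + 5/2)) + 257778) = √((-116 + 35/2) + 257778) = √(-197/2 + 257778) = √(515359/2) = √1030718/2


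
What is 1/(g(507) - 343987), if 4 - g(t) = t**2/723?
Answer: -241/82985586 ≈ -2.9041e-6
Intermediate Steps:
g(t) = 4 - t**2/723
1/(g(507) - 343987) = 1/((4 - 1/723*507**2) - 343987) = 1/((4 - 1/723*257049) - 343987) = 1/((4 - 85683/241) - 343987) = 1/(-84719/241 - 343987) = 1/(-82985586/241) = -241/82985586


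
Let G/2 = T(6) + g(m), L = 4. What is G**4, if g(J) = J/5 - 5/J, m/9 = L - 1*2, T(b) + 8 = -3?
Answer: 227988105361/4100625 ≈ 55598.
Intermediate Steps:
T(b) = -11 (T(b) = -8 - 3 = -11)
m = 18 (m = 9*(4 - 1*2) = 9*(4 - 2) = 9*2 = 18)
g(J) = -5/J + J/5 (g(J) = J*(1/5) - 5/J = J/5 - 5/J = -5/J + J/5)
G = -691/45 (G = 2*(-11 + (-5/18 + (1/5)*18)) = 2*(-11 + (-5*1/18 + 18/5)) = 2*(-11 + (-5/18 + 18/5)) = 2*(-11 + 299/90) = 2*(-691/90) = -691/45 ≈ -15.356)
G**4 = (-691/45)**4 = 227988105361/4100625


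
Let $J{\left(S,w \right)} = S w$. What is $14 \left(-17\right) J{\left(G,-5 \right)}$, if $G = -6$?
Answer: $-7140$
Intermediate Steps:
$14 \left(-17\right) J{\left(G,-5 \right)} = 14 \left(-17\right) \left(\left(-6\right) \left(-5\right)\right) = \left(-238\right) 30 = -7140$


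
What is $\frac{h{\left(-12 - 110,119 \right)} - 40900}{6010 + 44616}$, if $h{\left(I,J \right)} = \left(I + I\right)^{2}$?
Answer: $\frac{9318}{25313} \approx 0.36811$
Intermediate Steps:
$h{\left(I,J \right)} = 4 I^{2}$ ($h{\left(I,J \right)} = \left(2 I\right)^{2} = 4 I^{2}$)
$\frac{h{\left(-12 - 110,119 \right)} - 40900}{6010 + 44616} = \frac{4 \left(-12 - 110\right)^{2} - 40900}{6010 + 44616} = \frac{4 \left(-122\right)^{2} - 40900}{50626} = \left(4 \cdot 14884 - 40900\right) \frac{1}{50626} = \left(59536 - 40900\right) \frac{1}{50626} = 18636 \cdot \frac{1}{50626} = \frac{9318}{25313}$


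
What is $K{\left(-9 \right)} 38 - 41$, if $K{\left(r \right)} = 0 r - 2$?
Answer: $-117$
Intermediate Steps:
$K{\left(r \right)} = -2$ ($K{\left(r \right)} = 0 - 2 = -2$)
$K{\left(-9 \right)} 38 - 41 = \left(-2\right) 38 - 41 = -76 - 41 = -117$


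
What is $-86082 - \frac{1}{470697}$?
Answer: $- \frac{40518539155}{470697} \approx -86082.0$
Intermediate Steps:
$-86082 - \frac{1}{470697} = - \frac{40518539155}{470697}$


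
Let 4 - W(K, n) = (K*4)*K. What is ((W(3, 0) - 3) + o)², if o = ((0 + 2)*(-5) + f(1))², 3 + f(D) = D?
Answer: 11881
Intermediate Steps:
W(K, n) = 4 - 4*K² (W(K, n) = 4 - K*4*K = 4 - 4*K*K = 4 - 4*K²)
f(D) = -3 + D
o = 144 (o = ((0 + 2)*(-5) + (-3 + 1))² = (2*(-5) - 2)² = (-10 - 2)² = (-12)² = 144)
((W(3, 0) - 3) + o)² = (((4 - 4*3²) - 3) + 144)² = (((4 - 4*9) - 3) + 144)² = (((4 - 36) - 3) + 144)² = ((-32 - 3) + 144)² = (-35 + 144)² = 109² = 11881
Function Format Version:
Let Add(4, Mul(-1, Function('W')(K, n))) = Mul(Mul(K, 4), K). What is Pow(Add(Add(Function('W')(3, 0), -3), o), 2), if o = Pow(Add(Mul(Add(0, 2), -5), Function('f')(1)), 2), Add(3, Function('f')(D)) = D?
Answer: 11881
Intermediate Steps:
Function('W')(K, n) = Add(4, Mul(-4, Pow(K, 2))) (Function('W')(K, n) = Add(4, Mul(-1, Mul(Mul(K, 4), K))) = Add(4, Mul(-1, Mul(Mul(4, K), K))) = Add(4, Mul(-1, Mul(4, Pow(K, 2)))) = Add(4, Mul(-4, Pow(K, 2))))
Function('f')(D) = Add(-3, D)
o = 144 (o = Pow(Add(Mul(Add(0, 2), -5), Add(-3, 1)), 2) = Pow(Add(Mul(2, -5), -2), 2) = Pow(Add(-10, -2), 2) = Pow(-12, 2) = 144)
Pow(Add(Add(Function('W')(3, 0), -3), o), 2) = Pow(Add(Add(Add(4, Mul(-4, Pow(3, 2))), -3), 144), 2) = Pow(Add(Add(Add(4, Mul(-4, 9)), -3), 144), 2) = Pow(Add(Add(Add(4, -36), -3), 144), 2) = Pow(Add(Add(-32, -3), 144), 2) = Pow(Add(-35, 144), 2) = Pow(109, 2) = 11881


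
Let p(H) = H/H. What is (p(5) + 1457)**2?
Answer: 2125764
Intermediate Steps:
p(H) = 1
(p(5) + 1457)**2 = (1 + 1457)**2 = 1458**2 = 2125764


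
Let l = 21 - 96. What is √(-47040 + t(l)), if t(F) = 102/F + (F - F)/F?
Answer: I*√1176034/5 ≈ 216.89*I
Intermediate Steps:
l = -75
t(F) = 102/F (t(F) = 102/F + 0/F = 102/F + 0 = 102/F)
√(-47040 + t(l)) = √(-47040 + 102/(-75)) = √(-47040 + 102*(-1/75)) = √(-47040 - 34/25) = √(-1176034/25) = I*√1176034/5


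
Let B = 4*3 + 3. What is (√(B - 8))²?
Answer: 7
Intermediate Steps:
B = 15 (B = 12 + 3 = 15)
(√(B - 8))² = (√(15 - 8))² = (√7)² = 7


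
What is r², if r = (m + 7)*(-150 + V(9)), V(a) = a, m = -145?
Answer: 378613764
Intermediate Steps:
r = 19458 (r = (-145 + 7)*(-150 + 9) = -138*(-141) = 19458)
r² = 19458² = 378613764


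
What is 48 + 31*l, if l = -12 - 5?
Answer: -479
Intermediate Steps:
l = -17
48 + 31*l = 48 + 31*(-17) = 48 - 527 = -479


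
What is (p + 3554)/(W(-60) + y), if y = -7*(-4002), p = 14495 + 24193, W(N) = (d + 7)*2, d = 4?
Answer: 21121/14018 ≈ 1.5067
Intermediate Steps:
W(N) = 22 (W(N) = (4 + 7)*2 = 11*2 = 22)
p = 38688
y = 28014
(p + 3554)/(W(-60) + y) = (38688 + 3554)/(22 + 28014) = 42242/28036 = 42242*(1/28036) = 21121/14018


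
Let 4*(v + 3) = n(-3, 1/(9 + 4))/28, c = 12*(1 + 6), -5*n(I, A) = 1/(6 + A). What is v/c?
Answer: -132733/3716160 ≈ -0.035718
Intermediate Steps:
n(I, A) = -1/(5*(6 + A))
c = 84 (c = 12*7 = 84)
v = -132733/44240 (v = -3 + ((-1/(30 + 5/(9 + 4)))/28)/4 = -3 + ((-1/(30 + 5/13))/28)/4 = -3 + ((-1/395/13)/28)/4 = -3 + ((-1*13/395)/28)/4 = -3 + ((1/28)*(-13/395))/4 = -3 + (¼)*(-13/11060) = -3 - 13/44240 = -132733/44240 ≈ -3.0003)
v/c = -132733/44240/84 = -132733/44240*1/84 = -132733/3716160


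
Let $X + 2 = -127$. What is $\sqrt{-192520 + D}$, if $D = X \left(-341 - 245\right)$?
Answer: $i \sqrt{116926} \approx 341.94 i$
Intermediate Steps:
$X = -129$ ($X = -2 - 127 = -129$)
$D = 75594$ ($D = - 129 \left(-341 - 245\right) = \left(-129\right) \left(-586\right) = 75594$)
$\sqrt{-192520 + D} = \sqrt{-192520 + 75594} = \sqrt{-116926} = i \sqrt{116926}$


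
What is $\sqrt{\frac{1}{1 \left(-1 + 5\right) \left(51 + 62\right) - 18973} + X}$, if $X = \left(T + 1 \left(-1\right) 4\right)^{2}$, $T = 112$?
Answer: $\frac{\sqrt{4001072053303}}{18521} \approx 108.0$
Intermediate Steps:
$X = 11664$ ($X = \left(112 + 1 \left(-1\right) 4\right)^{2} = \left(112 - 4\right)^{2} = 108^{2} = 11664$)
$\sqrt{\frac{1}{1 \left(-1 + 5\right) \left(51 + 62\right) - 18973} + X} = \sqrt{\frac{1}{1 \left(-1 + 5\right) \left(51 + 62\right) - 18973} + 11664} = \sqrt{\frac{1}{1 \cdot 4 \cdot 113 - 18973} + 11664} = \sqrt{\frac{1}{4 \cdot 113 - 18973} + 11664} = \sqrt{\frac{1}{452 - 18973} + 11664} = \sqrt{\frac{1}{-18521} + 11664} = \sqrt{- \frac{1}{18521} + 11664} = \sqrt{\frac{216028943}{18521}} = \frac{\sqrt{4001072053303}}{18521}$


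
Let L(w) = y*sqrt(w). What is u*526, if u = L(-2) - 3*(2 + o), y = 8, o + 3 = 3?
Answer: -3156 + 4208*I*sqrt(2) ≈ -3156.0 + 5951.0*I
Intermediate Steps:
o = 0 (o = -3 + 3 = 0)
L(w) = 8*sqrt(w)
u = -6 + 8*I*sqrt(2) (u = 8*sqrt(-2) - 3*(2 + 0) = 8*(I*sqrt(2)) - 3*2 = 8*I*sqrt(2) - 1*6 = 8*I*sqrt(2) - 6 = -6 + 8*I*sqrt(2) ≈ -6.0 + 11.314*I)
u*526 = (-6 + 8*I*sqrt(2))*526 = -3156 + 4208*I*sqrt(2)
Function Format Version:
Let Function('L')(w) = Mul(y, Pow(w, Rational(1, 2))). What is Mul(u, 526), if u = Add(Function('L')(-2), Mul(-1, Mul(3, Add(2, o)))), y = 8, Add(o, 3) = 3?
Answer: Add(-3156, Mul(4208, I, Pow(2, Rational(1, 2)))) ≈ Add(-3156.0, Mul(5951.0, I))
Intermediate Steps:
o = 0 (o = Add(-3, 3) = 0)
Function('L')(w) = Mul(8, Pow(w, Rational(1, 2)))
u = Add(-6, Mul(8, I, Pow(2, Rational(1, 2)))) (u = Add(Mul(8, Pow(-2, Rational(1, 2))), Mul(-1, Mul(3, Add(2, 0)))) = Add(Mul(8, Mul(I, Pow(2, Rational(1, 2)))), Mul(-1, Mul(3, 2))) = Add(Mul(8, I, Pow(2, Rational(1, 2))), Mul(-1, 6)) = Add(Mul(8, I, Pow(2, Rational(1, 2))), -6) = Add(-6, Mul(8, I, Pow(2, Rational(1, 2)))) ≈ Add(-6.0000, Mul(11.314, I)))
Mul(u, 526) = Mul(Add(-6, Mul(8, I, Pow(2, Rational(1, 2)))), 526) = Add(-3156, Mul(4208, I, Pow(2, Rational(1, 2))))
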